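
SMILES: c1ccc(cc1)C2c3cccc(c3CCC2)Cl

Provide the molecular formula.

Heavy atoms from the SMILES: 16 C, 1 Cl.
Implicit hydrogens by atom environment:
  8 × C (aromatic): 1 H each → 8
  4 × C (aromatic): no H
  3 × C: 2 H each → 6
  1 × C: 1 H
  1 × Cl: no H
  Total hydrogens = 15.
Molecular formula: C16H15Cl

C16H15Cl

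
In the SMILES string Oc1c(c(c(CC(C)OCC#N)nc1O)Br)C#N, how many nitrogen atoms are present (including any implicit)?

3

The symbol for nitrogen appears 3 times in the SMILES.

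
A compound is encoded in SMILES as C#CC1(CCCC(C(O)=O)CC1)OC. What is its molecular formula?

Heavy atoms from the SMILES: 11 C, 3 O.
Implicit hydrogens by atom environment:
  5 × C: 2 H each → 10
  3 × C: no H
  2 × C: 1 H each → 2
  2 × O: no H
  1 × C: 3 H
  1 × O: 1 H
  Total hydrogens = 16.
Molecular formula: C11H16O3

C11H16O3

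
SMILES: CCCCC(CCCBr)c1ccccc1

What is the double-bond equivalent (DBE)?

Molecular formula from the SMILES: C14H21Br.
DoU = (2C + 2 + N − H − X)/2 = (2·14 + 2 + 0 − 21 − 1)/2 = 8/2 = 4.
(Structurally: 1 ring(s) + 3 π bond(s) = 4.)

4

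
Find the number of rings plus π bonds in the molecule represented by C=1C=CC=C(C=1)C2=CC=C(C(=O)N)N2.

8

Molecular formula from the SMILES: C11H10N2O.
DoU = (2C + 2 + N − H − X)/2 = (2·11 + 2 + 2 − 10 − 0)/2 = 16/2 = 8.
(Structurally: 2 ring(s) + 6 π bond(s) = 8.)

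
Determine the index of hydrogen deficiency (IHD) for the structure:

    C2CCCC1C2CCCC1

2

Molecular formula from the SMILES: C10H18.
DoU = (2C + 2 + N − H − X)/2 = (2·10 + 2 + 0 − 18 − 0)/2 = 4/2 = 2.
(Structurally: 2 ring(s) + 0 π bond(s) = 2.)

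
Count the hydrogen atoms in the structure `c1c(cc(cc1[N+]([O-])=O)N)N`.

Hydrogens are implicit in SMILES; fill each atom to its normal valence:
  3 × C (aromatic): 1 H each → 3
  3 × C (aromatic): no H
  2 × N: 2 H each → 4
  1 × N (charge +1): no H
  1 × O: no H
  1 × O (charge -1): no H
  Total hydrogens = 7.

7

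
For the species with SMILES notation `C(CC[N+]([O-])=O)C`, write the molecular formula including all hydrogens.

C4H9NO2

Heavy atoms from the SMILES: 4 C, 1 N, 2 O.
Implicit hydrogens by atom environment:
  3 × C: 2 H each → 6
  1 × C: 3 H
  1 × N (charge +1): no H
  1 × O: no H
  1 × O (charge -1): no H
  Total hydrogens = 9.
Molecular formula: C4H9NO2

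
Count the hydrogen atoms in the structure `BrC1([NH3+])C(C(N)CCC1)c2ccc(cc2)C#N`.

Hydrogens are implicit in SMILES; fill each atom to its normal valence:
  4 × C (aromatic): 1 H each → 4
  3 × C: 2 H each → 6
  2 × C: 1 H each → 2
  2 × C: no H
  2 × C (aromatic): no H
  1 × Br: no H
  1 × N (charge +1): 3 H
  1 × N: 2 H
  1 × N: no H
  Total hydrogens = 17.

17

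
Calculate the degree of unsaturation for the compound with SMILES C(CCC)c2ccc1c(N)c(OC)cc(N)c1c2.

7

Molecular formula from the SMILES: C15H20N2O.
DoU = (2C + 2 + N − H − X)/2 = (2·15 + 2 + 2 − 20 − 0)/2 = 14/2 = 7.
(Structurally: 2 ring(s) + 5 π bond(s) = 7.)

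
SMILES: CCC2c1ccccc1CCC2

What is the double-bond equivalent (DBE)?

5

Molecular formula from the SMILES: C12H16.
DoU = (2C + 2 + N − H − X)/2 = (2·12 + 2 + 0 − 16 − 0)/2 = 10/2 = 5.
(Structurally: 2 ring(s) + 3 π bond(s) = 5.)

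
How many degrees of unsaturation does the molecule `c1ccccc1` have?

Molecular formula from the SMILES: C6H6.
DoU = (2C + 2 + N − H − X)/2 = (2·6 + 2 + 0 − 6 − 0)/2 = 8/2 = 4.
(Structurally: 1 ring(s) + 3 π bond(s) = 4.)

4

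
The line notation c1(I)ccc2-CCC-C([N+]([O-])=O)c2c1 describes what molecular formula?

Heavy atoms from the SMILES: 10 C, 1 I, 1 N, 2 O.
Implicit hydrogens by atom environment:
  3 × C: 2 H each → 6
  3 × C (aromatic): 1 H each → 3
  3 × C (aromatic): no H
  1 × C: 1 H
  1 × I: no H
  1 × N (charge +1): no H
  1 × O: no H
  1 × O (charge -1): no H
  Total hydrogens = 10.
Molecular formula: C10H10INO2

C10H10INO2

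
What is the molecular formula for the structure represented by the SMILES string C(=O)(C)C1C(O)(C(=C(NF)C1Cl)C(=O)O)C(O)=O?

C9H9ClFNO6

Heavy atoms from the SMILES: 9 C, 1 Cl, 1 F, 1 N, 6 O.
Implicit hydrogens by atom environment:
  6 × C: no H
  3 × O: 1 H each → 3
  3 × O: no H
  2 × C: 1 H each → 2
  1 × C: 3 H
  1 × Cl: no H
  1 × F: no H
  1 × N: 1 H
  Total hydrogens = 9.
Molecular formula: C9H9ClFNO6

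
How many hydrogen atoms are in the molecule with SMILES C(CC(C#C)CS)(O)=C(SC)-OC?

Hydrogens are implicit in SMILES; fill each atom to its normal valence:
  3 × C: no H
  2 × C: 3 H each → 6
  2 × C: 2 H each → 4
  2 × C: 1 H each → 2
  1 × O: 1 H
  1 × O: no H
  1 × S: 1 H
  1 × S: no H
  Total hydrogens = 14.

14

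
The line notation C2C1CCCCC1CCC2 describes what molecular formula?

Heavy atoms from the SMILES: 10 C.
Implicit hydrogens by atom environment:
  8 × C: 2 H each → 16
  2 × C: 1 H each → 2
  Total hydrogens = 18.
Molecular formula: C10H18

C10H18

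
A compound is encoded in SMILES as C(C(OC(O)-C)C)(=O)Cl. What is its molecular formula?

Heavy atoms from the SMILES: 5 C, 1 Cl, 3 O.
Implicit hydrogens by atom environment:
  2 × C: 3 H each → 6
  2 × C: 1 H each → 2
  2 × O: no H
  1 × C: no H
  1 × Cl: no H
  1 × O: 1 H
  Total hydrogens = 9.
Molecular formula: C5H9ClO3

C5H9ClO3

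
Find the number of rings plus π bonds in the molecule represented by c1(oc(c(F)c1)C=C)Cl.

4

Molecular formula from the SMILES: C6H4ClFO.
DoU = (2C + 2 + N − H − X)/2 = (2·6 + 2 + 0 − 4 − 2)/2 = 8/2 = 4.
(Structurally: 1 ring(s) + 3 π bond(s) = 4.)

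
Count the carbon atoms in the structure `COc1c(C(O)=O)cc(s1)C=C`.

The symbol for carbon appears 8 times in the SMILES. Lowercase c denotes aromatic carbon and counts toward C.

8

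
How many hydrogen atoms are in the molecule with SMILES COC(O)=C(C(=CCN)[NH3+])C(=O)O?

Hydrogens are implicit in SMILES; fill each atom to its normal valence:
  4 × C: no H
  2 × O: 1 H each → 2
  2 × O: no H
  1 × C: 3 H
  1 × C: 2 H
  1 × C: 1 H
  1 × N (charge +1): 3 H
  1 × N: 2 H
  Total hydrogens = 13.

13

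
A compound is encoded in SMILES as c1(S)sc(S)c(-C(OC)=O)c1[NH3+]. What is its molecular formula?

Heavy atoms from the SMILES: 6 C, 1 N, 2 O, 3 S.
Implicit hydrogens by atom environment:
  4 × C (aromatic): no H
  2 × O: no H
  2 × S: 1 H each → 2
  1 × C: 3 H
  1 × C: no H
  1 × N (charge +1): 3 H
  1 × S (aromatic): no H
  Total hydrogens = 8.
Net charge +1.
Molecular formula: C6H8NO2S3+

C6H8NO2S3+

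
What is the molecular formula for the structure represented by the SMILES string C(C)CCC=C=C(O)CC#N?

C9H13NO

Heavy atoms from the SMILES: 9 C, 1 N, 1 O.
Implicit hydrogens by atom environment:
  4 × C: 2 H each → 8
  3 × C: no H
  1 × C: 3 H
  1 × C: 1 H
  1 × N: no H
  1 × O: 1 H
  Total hydrogens = 13.
Molecular formula: C9H13NO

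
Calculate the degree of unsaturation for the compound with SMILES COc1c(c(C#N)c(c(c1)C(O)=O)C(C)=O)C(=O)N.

Molecular formula from the SMILES: C12H10N2O5.
DoU = (2C + 2 + N − H − X)/2 = (2·12 + 2 + 2 − 10 − 0)/2 = 18/2 = 9.
(Structurally: 1 ring(s) + 8 π bond(s) = 9.)

9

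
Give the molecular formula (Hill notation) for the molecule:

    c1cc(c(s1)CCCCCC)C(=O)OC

Heavy atoms from the SMILES: 12 C, 2 O, 1 S.
Implicit hydrogens by atom environment:
  5 × C: 2 H each → 10
  2 × C: 3 H each → 6
  2 × C (aromatic): 1 H each → 2
  2 × C (aromatic): no H
  2 × O: no H
  1 × C: no H
  1 × S (aromatic): no H
  Total hydrogens = 18.
Molecular formula: C12H18O2S

C12H18O2S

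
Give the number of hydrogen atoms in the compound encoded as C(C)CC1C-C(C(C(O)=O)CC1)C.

Hydrogens are implicit in SMILES; fill each atom to its normal valence:
  5 × C: 2 H each → 10
  3 × C: 1 H each → 3
  2 × C: 3 H each → 6
  1 × C: no H
  1 × O: 1 H
  1 × O: no H
  Total hydrogens = 20.

20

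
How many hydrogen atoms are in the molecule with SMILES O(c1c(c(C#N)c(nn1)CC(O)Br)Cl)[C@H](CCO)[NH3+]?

13

Hydrogens are implicit in SMILES; fill each atom to its normal valence:
  4 × C (aromatic): no H
  3 × C: 2 H each → 6
  2 × C: 1 H each → 2
  2 × N (aromatic): no H
  2 × O: 1 H each → 2
  1 × Br: no H
  1 × C: no H
  1 × Cl: no H
  1 × N (charge +1): 3 H
  1 × N: no H
  1 × O: no H
  Total hydrogens = 13.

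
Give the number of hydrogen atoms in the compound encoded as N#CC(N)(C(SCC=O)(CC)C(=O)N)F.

12

Hydrogens are implicit in SMILES; fill each atom to its normal valence:
  4 × C: no H
  2 × C: 2 H each → 4
  2 × N: 2 H each → 4
  2 × O: no H
  1 × C: 3 H
  1 × C: 1 H
  1 × F: no H
  1 × N: no H
  1 × S: no H
  Total hydrogens = 12.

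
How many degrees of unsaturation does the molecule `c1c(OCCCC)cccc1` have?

Molecular formula from the SMILES: C10H14O.
DoU = (2C + 2 + N − H − X)/2 = (2·10 + 2 + 0 − 14 − 0)/2 = 8/2 = 4.
(Structurally: 1 ring(s) + 3 π bond(s) = 4.)

4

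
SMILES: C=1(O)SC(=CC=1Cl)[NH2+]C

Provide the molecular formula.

Heavy atoms from the SMILES: 5 C, 1 Cl, 1 N, 1 O, 1 S.
Implicit hydrogens by atom environment:
  3 × C (aromatic): no H
  1 × C: 3 H
  1 × C (aromatic): 1 H
  1 × Cl: no H
  1 × N (charge +1): 2 H
  1 × O: 1 H
  1 × S (aromatic): no H
  Total hydrogens = 7.
Net charge +1.
Molecular formula: C5H7ClNOS+

C5H7ClNOS+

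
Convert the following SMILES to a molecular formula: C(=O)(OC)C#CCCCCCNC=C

C11H17NO2

Heavy atoms from the SMILES: 11 C, 1 N, 2 O.
Implicit hydrogens by atom environment:
  6 × C: 2 H each → 12
  3 × C: no H
  2 × O: no H
  1 × C: 3 H
  1 × C: 1 H
  1 × N: 1 H
  Total hydrogens = 17.
Molecular formula: C11H17NO2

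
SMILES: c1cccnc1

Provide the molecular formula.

Heavy atoms from the SMILES: 5 C, 1 N.
Implicit hydrogens by atom environment:
  5 × C (aromatic): 1 H each → 5
  1 × N (aromatic): no H
  Total hydrogens = 5.
Molecular formula: C5H5N

C5H5N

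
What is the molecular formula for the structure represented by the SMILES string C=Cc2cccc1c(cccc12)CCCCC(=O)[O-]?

Heavy atoms from the SMILES: 17 C, 2 O.
Implicit hydrogens by atom environment:
  6 × C (aromatic): 1 H each → 6
  5 × C: 2 H each → 10
  4 × C (aromatic): no H
  1 × C: 1 H
  1 × C: no H
  1 × O: no H
  1 × O (charge -1): no H
  Total hydrogens = 17.
Net charge -1.
Molecular formula: C17H17O2-

C17H17O2-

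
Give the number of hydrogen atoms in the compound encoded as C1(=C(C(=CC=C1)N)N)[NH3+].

10

Hydrogens are implicit in SMILES; fill each atom to its normal valence:
  3 × C (aromatic): 1 H each → 3
  3 × C (aromatic): no H
  2 × N: 2 H each → 4
  1 × N (charge +1): 3 H
  Total hydrogens = 10.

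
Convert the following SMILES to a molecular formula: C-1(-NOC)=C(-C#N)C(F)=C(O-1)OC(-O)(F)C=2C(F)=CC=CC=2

C13H9F3N2O4

Heavy atoms from the SMILES: 13 C, 3 F, 2 N, 4 O.
Implicit hydrogens by atom environment:
  6 × C (aromatic): no H
  4 × C (aromatic): 1 H each → 4
  3 × F: no H
  2 × C: no H
  2 × O: no H
  1 × C: 3 H
  1 × N: 1 H
  1 × N: no H
  1 × O: 1 H
  1 × O (aromatic): no H
  Total hydrogens = 9.
Molecular formula: C13H9F3N2O4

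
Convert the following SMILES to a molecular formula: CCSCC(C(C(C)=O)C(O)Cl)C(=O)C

Heavy atoms from the SMILES: 10 C, 1 Cl, 3 O, 1 S.
Implicit hydrogens by atom environment:
  3 × C: 3 H each → 9
  3 × C: 1 H each → 3
  2 × C: 2 H each → 4
  2 × C: no H
  2 × O: no H
  1 × Cl: no H
  1 × O: 1 H
  1 × S: no H
  Total hydrogens = 17.
Molecular formula: C10H17ClO3S

C10H17ClO3S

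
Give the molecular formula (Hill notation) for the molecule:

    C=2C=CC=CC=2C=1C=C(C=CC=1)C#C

C14H10

Heavy atoms from the SMILES: 14 C.
Implicit hydrogens by atom environment:
  9 × C (aromatic): 1 H each → 9
  3 × C (aromatic): no H
  1 × C: 1 H
  1 × C: no H
  Total hydrogens = 10.
Molecular formula: C14H10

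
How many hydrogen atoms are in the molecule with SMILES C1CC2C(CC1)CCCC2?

Hydrogens are implicit in SMILES; fill each atom to its normal valence:
  8 × C: 2 H each → 16
  2 × C: 1 H each → 2
  Total hydrogens = 18.

18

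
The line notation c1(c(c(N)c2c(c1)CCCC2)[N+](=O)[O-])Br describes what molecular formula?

Heavy atoms from the SMILES: 1 Br, 10 C, 2 N, 2 O.
Implicit hydrogens by atom environment:
  5 × C (aromatic): no H
  4 × C: 2 H each → 8
  1 × Br: no H
  1 × C (aromatic): 1 H
  1 × N: 2 H
  1 × N (charge +1): no H
  1 × O: no H
  1 × O (charge -1): no H
  Total hydrogens = 11.
Molecular formula: C10H11BrN2O2

C10H11BrN2O2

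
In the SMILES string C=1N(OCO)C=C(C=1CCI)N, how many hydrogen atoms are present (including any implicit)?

11

Hydrogens are implicit in SMILES; fill each atom to its normal valence:
  3 × C: 2 H each → 6
  2 × C (aromatic): 1 H each → 2
  2 × C (aromatic): no H
  1 × I: no H
  1 × N: 2 H
  1 × N (aromatic): no H
  1 × O: 1 H
  1 × O: no H
  Total hydrogens = 11.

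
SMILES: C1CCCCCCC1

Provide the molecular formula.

C8H16

Heavy atoms from the SMILES: 8 C.
Implicit hydrogens by atom environment:
  8 × C: 2 H each → 16
  Total hydrogens = 16.
Molecular formula: C8H16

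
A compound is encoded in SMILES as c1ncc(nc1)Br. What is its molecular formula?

C4H3BrN2

Heavy atoms from the SMILES: 1 Br, 4 C, 2 N.
Implicit hydrogens by atom environment:
  3 × C (aromatic): 1 H each → 3
  2 × N (aromatic): no H
  1 × Br: no H
  1 × C (aromatic): no H
  Total hydrogens = 3.
Molecular formula: C4H3BrN2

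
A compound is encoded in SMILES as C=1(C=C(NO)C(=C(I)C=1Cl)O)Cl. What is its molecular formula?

C6H4Cl2INO2

Heavy atoms from the SMILES: 6 C, 2 Cl, 1 I, 1 N, 2 O.
Implicit hydrogens by atom environment:
  5 × C (aromatic): no H
  2 × Cl: no H
  2 × O: 1 H each → 2
  1 × C (aromatic): 1 H
  1 × I: no H
  1 × N: 1 H
  Total hydrogens = 4.
Molecular formula: C6H4Cl2INO2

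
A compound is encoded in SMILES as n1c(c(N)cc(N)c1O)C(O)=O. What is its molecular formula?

C6H7N3O3

Heavy atoms from the SMILES: 6 C, 3 N, 3 O.
Implicit hydrogens by atom environment:
  4 × C (aromatic): no H
  2 × N: 2 H each → 4
  2 × O: 1 H each → 2
  1 × C (aromatic): 1 H
  1 × C: no H
  1 × N (aromatic): no H
  1 × O: no H
  Total hydrogens = 7.
Molecular formula: C6H7N3O3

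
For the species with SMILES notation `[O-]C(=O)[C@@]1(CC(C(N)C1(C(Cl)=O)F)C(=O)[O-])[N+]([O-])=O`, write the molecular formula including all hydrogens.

[C8H6ClFN2O7]2-

Heavy atoms from the SMILES: 8 C, 1 Cl, 1 F, 2 N, 7 O.
Implicit hydrogens by atom environment:
  5 × C: no H
  4 × O: no H
  3 × O (charge -1): no H
  2 × C: 1 H each → 2
  1 × C: 2 H
  1 × Cl: no H
  1 × F: no H
  1 × N: 2 H
  1 × N (charge +1): no H
  Total hydrogens = 6.
Net charge -2.
Molecular formula: [C8H6ClFN2O7]2-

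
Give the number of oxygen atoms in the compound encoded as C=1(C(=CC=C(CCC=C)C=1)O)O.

The symbol for oxygen appears 2 times in the SMILES.

2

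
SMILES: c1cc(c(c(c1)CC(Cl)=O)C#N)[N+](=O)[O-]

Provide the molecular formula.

Heavy atoms from the SMILES: 9 C, 1 Cl, 2 N, 3 O.
Implicit hydrogens by atom environment:
  3 × C (aromatic): 1 H each → 3
  3 × C (aromatic): no H
  2 × C: no H
  2 × O: no H
  1 × C: 2 H
  1 × Cl: no H
  1 × N (charge +1): no H
  1 × N: no H
  1 × O (charge -1): no H
  Total hydrogens = 5.
Molecular formula: C9H5ClN2O3

C9H5ClN2O3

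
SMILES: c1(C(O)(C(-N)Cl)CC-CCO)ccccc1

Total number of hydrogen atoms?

Hydrogens are implicit in SMILES; fill each atom to its normal valence:
  5 × C (aromatic): 1 H each → 5
  4 × C: 2 H each → 8
  2 × O: 1 H each → 2
  1 × C: 1 H
  1 × C: no H
  1 × C (aromatic): no H
  1 × Cl: no H
  1 × N: 2 H
  Total hydrogens = 18.

18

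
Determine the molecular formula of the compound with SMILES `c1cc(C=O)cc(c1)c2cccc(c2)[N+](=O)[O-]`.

C13H9NO3

Heavy atoms from the SMILES: 13 C, 1 N, 3 O.
Implicit hydrogens by atom environment:
  8 × C (aromatic): 1 H each → 8
  4 × C (aromatic): no H
  2 × O: no H
  1 × C: 1 H
  1 × N (charge +1): no H
  1 × O (charge -1): no H
  Total hydrogens = 9.
Molecular formula: C13H9NO3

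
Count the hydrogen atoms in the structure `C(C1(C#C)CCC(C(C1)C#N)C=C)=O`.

13

Hydrogens are implicit in SMILES; fill each atom to its normal valence:
  5 × C: 1 H each → 5
  4 × C: 2 H each → 8
  3 × C: no H
  1 × N: no H
  1 × O: no H
  Total hydrogens = 13.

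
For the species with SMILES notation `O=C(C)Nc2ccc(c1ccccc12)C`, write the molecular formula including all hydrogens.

Heavy atoms from the SMILES: 13 C, 1 N, 1 O.
Implicit hydrogens by atom environment:
  6 × C (aromatic): 1 H each → 6
  4 × C (aromatic): no H
  2 × C: 3 H each → 6
  1 × C: no H
  1 × N: 1 H
  1 × O: no H
  Total hydrogens = 13.
Molecular formula: C13H13NO

C13H13NO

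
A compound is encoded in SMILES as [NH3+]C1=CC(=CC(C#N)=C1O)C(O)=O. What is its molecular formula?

C8H7N2O3+

Heavy atoms from the SMILES: 8 C, 2 N, 3 O.
Implicit hydrogens by atom environment:
  4 × C (aromatic): no H
  2 × C (aromatic): 1 H each → 2
  2 × C: no H
  2 × O: 1 H each → 2
  1 × N (charge +1): 3 H
  1 × N: no H
  1 × O: no H
  Total hydrogens = 7.
Net charge +1.
Molecular formula: C8H7N2O3+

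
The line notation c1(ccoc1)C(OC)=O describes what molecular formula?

Heavy atoms from the SMILES: 6 C, 3 O.
Implicit hydrogens by atom environment:
  3 × C (aromatic): 1 H each → 3
  2 × O: no H
  1 × C: 3 H
  1 × C (aromatic): no H
  1 × C: no H
  1 × O (aromatic): no H
  Total hydrogens = 6.
Molecular formula: C6H6O3

C6H6O3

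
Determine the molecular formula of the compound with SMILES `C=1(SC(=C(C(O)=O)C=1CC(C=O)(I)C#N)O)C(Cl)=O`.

Heavy atoms from the SMILES: 10 C, 1 Cl, 1 I, 1 N, 5 O, 1 S.
Implicit hydrogens by atom environment:
  4 × C (aromatic): no H
  4 × C: no H
  3 × O: no H
  2 × O: 1 H each → 2
  1 × C: 2 H
  1 × C: 1 H
  1 × Cl: no H
  1 × I: no H
  1 × N: no H
  1 × S (aromatic): no H
  Total hydrogens = 5.
Molecular formula: C10H5ClINO5S

C10H5ClINO5S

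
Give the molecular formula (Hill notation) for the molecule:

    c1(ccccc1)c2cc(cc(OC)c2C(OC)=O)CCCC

Heavy atoms from the SMILES: 19 C, 3 O.
Implicit hydrogens by atom environment:
  7 × C (aromatic): 1 H each → 7
  5 × C (aromatic): no H
  3 × C: 3 H each → 9
  3 × C: 2 H each → 6
  3 × O: no H
  1 × C: no H
  Total hydrogens = 22.
Molecular formula: C19H22O3

C19H22O3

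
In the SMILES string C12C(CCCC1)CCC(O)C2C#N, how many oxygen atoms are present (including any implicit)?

1

The symbol for oxygen appears 1 time in the SMILES.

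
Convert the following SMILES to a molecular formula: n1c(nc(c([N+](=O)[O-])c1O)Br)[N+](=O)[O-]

Heavy atoms from the SMILES: 1 Br, 4 C, 4 N, 5 O.
Implicit hydrogens by atom environment:
  4 × C (aromatic): no H
  2 × N (aromatic): no H
  2 × N (charge +1): no H
  2 × O: no H
  2 × O (charge -1): no H
  1 × Br: no H
  1 × O: 1 H
  Total hydrogens = 1.
Molecular formula: C4HBrN4O5

C4HBrN4O5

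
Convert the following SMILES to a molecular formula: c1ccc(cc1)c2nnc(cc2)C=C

Heavy atoms from the SMILES: 12 C, 2 N.
Implicit hydrogens by atom environment:
  7 × C (aromatic): 1 H each → 7
  3 × C (aromatic): no H
  2 × N (aromatic): no H
  1 × C: 2 H
  1 × C: 1 H
  Total hydrogens = 10.
Molecular formula: C12H10N2

C12H10N2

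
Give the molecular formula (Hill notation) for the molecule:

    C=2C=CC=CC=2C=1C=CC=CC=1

C12H10

Heavy atoms from the SMILES: 12 C.
Implicit hydrogens by atom environment:
  10 × C (aromatic): 1 H each → 10
  2 × C (aromatic): no H
  Total hydrogens = 10.
Molecular formula: C12H10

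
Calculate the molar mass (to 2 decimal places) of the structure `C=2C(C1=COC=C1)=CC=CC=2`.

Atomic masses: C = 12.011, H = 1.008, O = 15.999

144.17

Molecular formula: C10H8O.
M = 10×12.011 + 8×1.008 + 1×15.999 = 144.17 g/mol.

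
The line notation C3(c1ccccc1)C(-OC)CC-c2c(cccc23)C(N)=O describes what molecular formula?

C18H19NO2

Heavy atoms from the SMILES: 18 C, 1 N, 2 O.
Implicit hydrogens by atom environment:
  8 × C (aromatic): 1 H each → 8
  4 × C (aromatic): no H
  2 × C: 2 H each → 4
  2 × C: 1 H each → 2
  2 × O: no H
  1 × C: 3 H
  1 × C: no H
  1 × N: 2 H
  Total hydrogens = 19.
Molecular formula: C18H19NO2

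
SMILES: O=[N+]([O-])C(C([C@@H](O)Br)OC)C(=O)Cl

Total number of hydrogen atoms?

7

Hydrogens are implicit in SMILES; fill each atom to its normal valence:
  3 × C: 1 H each → 3
  3 × O: no H
  1 × Br: no H
  1 × C: 3 H
  1 × C: no H
  1 × Cl: no H
  1 × N (charge +1): no H
  1 × O: 1 H
  1 × O (charge -1): no H
  Total hydrogens = 7.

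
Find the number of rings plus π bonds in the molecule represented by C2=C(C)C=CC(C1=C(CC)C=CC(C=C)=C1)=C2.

Molecular formula from the SMILES: C17H18.
DoU = (2C + 2 + N − H − X)/2 = (2·17 + 2 + 0 − 18 − 0)/2 = 18/2 = 9.
(Structurally: 2 ring(s) + 7 π bond(s) = 9.)

9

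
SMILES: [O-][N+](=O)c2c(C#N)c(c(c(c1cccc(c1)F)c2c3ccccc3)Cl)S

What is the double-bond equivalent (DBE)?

Molecular formula from the SMILES: C19H10ClFN2O2S.
DoU = (2C + 2 + N − H − X)/2 = (2·19 + 2 + 2 − 10 − 2)/2 = 30/2 = 15.
(Structurally: 3 ring(s) + 12 π bond(s) = 15.)

15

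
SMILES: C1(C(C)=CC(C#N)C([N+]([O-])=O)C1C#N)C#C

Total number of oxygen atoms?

The symbol for oxygen appears 2 times in the SMILES.

2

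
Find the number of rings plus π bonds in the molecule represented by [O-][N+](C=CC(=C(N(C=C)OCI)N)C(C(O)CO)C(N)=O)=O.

5

Molecular formula from the SMILES: C11H17IN4O6.
DoU = (2C + 2 + N − H − X)/2 = (2·11 + 2 + 4 − 17 − 1)/2 = 10/2 = 5.
(Structurally: 0 ring(s) + 5 π bond(s) = 5.)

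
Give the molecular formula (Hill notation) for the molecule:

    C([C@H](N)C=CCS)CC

Heavy atoms from the SMILES: 7 C, 1 N, 1 S.
Implicit hydrogens by atom environment:
  3 × C: 2 H each → 6
  3 × C: 1 H each → 3
  1 × C: 3 H
  1 × N: 2 H
  1 × S: 1 H
  Total hydrogens = 15.
Molecular formula: C7H15NS

C7H15NS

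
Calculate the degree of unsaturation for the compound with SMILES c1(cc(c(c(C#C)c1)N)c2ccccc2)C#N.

Molecular formula from the SMILES: C15H10N2.
DoU = (2C + 2 + N − H − X)/2 = (2·15 + 2 + 2 − 10 − 0)/2 = 24/2 = 12.
(Structurally: 2 ring(s) + 10 π bond(s) = 12.)

12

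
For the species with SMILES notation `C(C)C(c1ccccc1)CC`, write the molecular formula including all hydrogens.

C11H16

Heavy atoms from the SMILES: 11 C.
Implicit hydrogens by atom environment:
  5 × C (aromatic): 1 H each → 5
  2 × C: 3 H each → 6
  2 × C: 2 H each → 4
  1 × C: 1 H
  1 × C (aromatic): no H
  Total hydrogens = 16.
Molecular formula: C11H16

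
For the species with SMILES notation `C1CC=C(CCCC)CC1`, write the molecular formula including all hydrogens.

C10H18

Heavy atoms from the SMILES: 10 C.
Implicit hydrogens by atom environment:
  7 × C: 2 H each → 14
  1 × C: 3 H
  1 × C: 1 H
  1 × C: no H
  Total hydrogens = 18.
Molecular formula: C10H18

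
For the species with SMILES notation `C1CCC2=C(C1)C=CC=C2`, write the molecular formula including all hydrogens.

Heavy atoms from the SMILES: 10 C.
Implicit hydrogens by atom environment:
  4 × C: 2 H each → 8
  4 × C (aromatic): 1 H each → 4
  2 × C (aromatic): no H
  Total hydrogens = 12.
Molecular formula: C10H12

C10H12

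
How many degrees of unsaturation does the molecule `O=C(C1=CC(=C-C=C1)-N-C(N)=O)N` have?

6

Molecular formula from the SMILES: C8H9N3O2.
DoU = (2C + 2 + N − H − X)/2 = (2·8 + 2 + 3 − 9 − 0)/2 = 12/2 = 6.
(Structurally: 1 ring(s) + 5 π bond(s) = 6.)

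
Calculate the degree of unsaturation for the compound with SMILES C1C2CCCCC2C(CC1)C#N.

Molecular formula from the SMILES: C11H17N.
DoU = (2C + 2 + N − H − X)/2 = (2·11 + 2 + 1 − 17 − 0)/2 = 8/2 = 4.
(Structurally: 2 ring(s) + 2 π bond(s) = 4.)

4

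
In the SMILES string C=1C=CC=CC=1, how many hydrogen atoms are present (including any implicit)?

6

Hydrogens are implicit in SMILES; fill each atom to its normal valence:
  6 × C (aromatic): 1 H each → 6
  Total hydrogens = 6.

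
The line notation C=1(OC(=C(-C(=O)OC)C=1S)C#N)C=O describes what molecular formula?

Heavy atoms from the SMILES: 8 C, 1 N, 4 O, 1 S.
Implicit hydrogens by atom environment:
  4 × C (aromatic): no H
  3 × O: no H
  2 × C: no H
  1 × C: 3 H
  1 × C: 1 H
  1 × N: no H
  1 × O (aromatic): no H
  1 × S: 1 H
  Total hydrogens = 5.
Molecular formula: C8H5NO4S

C8H5NO4S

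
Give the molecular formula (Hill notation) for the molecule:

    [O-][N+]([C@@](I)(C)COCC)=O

C5H10INO3

Heavy atoms from the SMILES: 5 C, 1 I, 1 N, 3 O.
Implicit hydrogens by atom environment:
  2 × C: 3 H each → 6
  2 × C: 2 H each → 4
  2 × O: no H
  1 × C: no H
  1 × I: no H
  1 × N (charge +1): no H
  1 × O (charge -1): no H
  Total hydrogens = 10.
Molecular formula: C5H10INO3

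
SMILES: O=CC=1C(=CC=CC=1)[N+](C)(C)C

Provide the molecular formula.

Heavy atoms from the SMILES: 10 C, 1 N, 1 O.
Implicit hydrogens by atom environment:
  4 × C (aromatic): 1 H each → 4
  3 × C: 3 H each → 9
  2 × C (aromatic): no H
  1 × C: 1 H
  1 × N (charge +1): no H
  1 × O: no H
  Total hydrogens = 14.
Net charge +1.
Molecular formula: C10H14NO+

C10H14NO+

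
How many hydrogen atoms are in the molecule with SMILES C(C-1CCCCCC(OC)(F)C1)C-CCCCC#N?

Hydrogens are implicit in SMILES; fill each atom to its normal valence:
  12 × C: 2 H each → 24
  2 × C: no H
  1 × C: 3 H
  1 × C: 1 H
  1 × F: no H
  1 × N: no H
  1 × O: no H
  Total hydrogens = 28.

28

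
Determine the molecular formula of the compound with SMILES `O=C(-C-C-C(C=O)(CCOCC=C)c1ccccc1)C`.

Heavy atoms from the SMILES: 17 C, 3 O.
Implicit hydrogens by atom environment:
  6 × C: 2 H each → 12
  5 × C (aromatic): 1 H each → 5
  3 × O: no H
  2 × C: 1 H each → 2
  2 × C: no H
  1 × C: 3 H
  1 × C (aromatic): no H
  Total hydrogens = 22.
Molecular formula: C17H22O3

C17H22O3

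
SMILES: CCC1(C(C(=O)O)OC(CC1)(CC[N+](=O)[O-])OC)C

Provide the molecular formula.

Heavy atoms from the SMILES: 12 C, 1 N, 6 O.
Implicit hydrogens by atom environment:
  5 × C: 2 H each → 10
  4 × O: no H
  3 × C: 3 H each → 9
  3 × C: no H
  1 × C: 1 H
  1 × N (charge +1): no H
  1 × O: 1 H
  1 × O (charge -1): no H
  Total hydrogens = 21.
Molecular formula: C12H21NO6

C12H21NO6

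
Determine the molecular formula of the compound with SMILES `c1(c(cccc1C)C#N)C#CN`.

C10H8N2

Heavy atoms from the SMILES: 10 C, 2 N.
Implicit hydrogens by atom environment:
  3 × C (aromatic): 1 H each → 3
  3 × C (aromatic): no H
  3 × C: no H
  1 × C: 3 H
  1 × N: 2 H
  1 × N: no H
  Total hydrogens = 8.
Molecular formula: C10H8N2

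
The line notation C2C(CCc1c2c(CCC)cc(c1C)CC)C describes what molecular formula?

C17H26

Heavy atoms from the SMILES: 17 C.
Implicit hydrogens by atom environment:
  6 × C: 2 H each → 12
  5 × C (aromatic): no H
  4 × C: 3 H each → 12
  1 × C (aromatic): 1 H
  1 × C: 1 H
  Total hydrogens = 26.
Molecular formula: C17H26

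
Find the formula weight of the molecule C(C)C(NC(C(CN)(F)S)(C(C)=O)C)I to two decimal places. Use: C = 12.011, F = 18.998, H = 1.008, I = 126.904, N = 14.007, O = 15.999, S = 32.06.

Molecular formula: C9H18FIN2OS.
M = 9×12.011 + 1×18.998 + 18×1.008 + 1×126.904 + 2×14.007 + 1×15.999 + 1×32.06 = 348.22 g/mol.

348.22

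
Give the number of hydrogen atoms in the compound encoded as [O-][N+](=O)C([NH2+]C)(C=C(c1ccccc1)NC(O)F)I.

Hydrogens are implicit in SMILES; fill each atom to its normal valence:
  5 × C (aromatic): 1 H each → 5
  2 × C: 1 H each → 2
  2 × C: no H
  1 × C: 3 H
  1 × C (aromatic): no H
  1 × F: no H
  1 × I: no H
  1 × N (charge +1): 2 H
  1 × N: 1 H
  1 × N (charge +1): no H
  1 × O: 1 H
  1 × O: no H
  1 × O (charge -1): no H
  Total hydrogens = 14.

14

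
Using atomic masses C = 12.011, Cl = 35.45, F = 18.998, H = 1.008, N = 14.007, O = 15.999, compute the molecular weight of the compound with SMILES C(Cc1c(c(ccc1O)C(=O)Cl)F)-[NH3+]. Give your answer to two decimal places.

218.63

Molecular formula: C9H10ClFNO2+.
M = 9×12.011 + 1×35.45 + 1×18.998 + 10×1.008 + 1×14.007 + 2×15.999 = 218.63 g/mol.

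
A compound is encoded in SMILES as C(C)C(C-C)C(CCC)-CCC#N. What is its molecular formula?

Heavy atoms from the SMILES: 12 C, 1 N.
Implicit hydrogens by atom environment:
  6 × C: 2 H each → 12
  3 × C: 3 H each → 9
  2 × C: 1 H each → 2
  1 × C: no H
  1 × N: no H
  Total hydrogens = 23.
Molecular formula: C12H23N

C12H23N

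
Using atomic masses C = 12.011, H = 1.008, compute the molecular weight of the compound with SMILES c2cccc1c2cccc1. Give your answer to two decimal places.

128.17

Molecular formula: C10H8.
M = 10×12.011 + 8×1.008 = 128.17 g/mol.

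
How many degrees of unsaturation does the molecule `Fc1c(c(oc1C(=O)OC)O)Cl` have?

4

Molecular formula from the SMILES: C6H4ClFO4.
DoU = (2C + 2 + N − H − X)/2 = (2·6 + 2 + 0 − 4 − 2)/2 = 8/2 = 4.
(Structurally: 1 ring(s) + 3 π bond(s) = 4.)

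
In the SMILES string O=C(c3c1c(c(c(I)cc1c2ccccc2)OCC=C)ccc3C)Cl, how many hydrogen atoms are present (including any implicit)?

16

Hydrogens are implicit in SMILES; fill each atom to its normal valence:
  8 × C (aromatic): 1 H each → 8
  8 × C (aromatic): no H
  2 × C: 2 H each → 4
  2 × O: no H
  1 × C: 3 H
  1 × C: 1 H
  1 × C: no H
  1 × Cl: no H
  1 × I: no H
  Total hydrogens = 16.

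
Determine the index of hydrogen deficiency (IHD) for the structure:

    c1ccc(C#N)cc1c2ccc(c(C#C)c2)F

12

Molecular formula from the SMILES: C15H8FN.
DoU = (2C + 2 + N − H − X)/2 = (2·15 + 2 + 1 − 8 − 1)/2 = 24/2 = 12.
(Structurally: 2 ring(s) + 10 π bond(s) = 12.)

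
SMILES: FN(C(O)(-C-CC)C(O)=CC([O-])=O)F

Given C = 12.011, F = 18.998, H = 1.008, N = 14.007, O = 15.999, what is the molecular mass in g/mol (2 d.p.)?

210.16

Molecular formula: C7H10F2NO4-.
M = 7×12.011 + 2×18.998 + 10×1.008 + 1×14.007 + 4×15.999 = 210.16 g/mol.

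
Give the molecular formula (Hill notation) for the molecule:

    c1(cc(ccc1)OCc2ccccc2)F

Heavy atoms from the SMILES: 13 C, 1 F, 1 O.
Implicit hydrogens by atom environment:
  9 × C (aromatic): 1 H each → 9
  3 × C (aromatic): no H
  1 × C: 2 H
  1 × F: no H
  1 × O: no H
  Total hydrogens = 11.
Molecular formula: C13H11FO

C13H11FO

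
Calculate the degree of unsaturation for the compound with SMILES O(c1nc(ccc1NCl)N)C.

4

Molecular formula from the SMILES: C6H8ClN3O.
DoU = (2C + 2 + N − H − X)/2 = (2·6 + 2 + 3 − 8 − 1)/2 = 8/2 = 4.
(Structurally: 1 ring(s) + 3 π bond(s) = 4.)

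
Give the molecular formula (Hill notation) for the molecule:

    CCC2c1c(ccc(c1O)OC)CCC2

Heavy atoms from the SMILES: 13 C, 2 O.
Implicit hydrogens by atom environment:
  4 × C: 2 H each → 8
  4 × C (aromatic): no H
  2 × C: 3 H each → 6
  2 × C (aromatic): 1 H each → 2
  1 × C: 1 H
  1 × O: 1 H
  1 × O: no H
  Total hydrogens = 18.
Molecular formula: C13H18O2

C13H18O2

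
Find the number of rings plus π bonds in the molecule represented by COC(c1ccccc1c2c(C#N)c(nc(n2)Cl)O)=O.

11

Molecular formula from the SMILES: C13H8ClN3O3.
DoU = (2C + 2 + N − H − X)/2 = (2·13 + 2 + 3 − 8 − 1)/2 = 22/2 = 11.
(Structurally: 2 ring(s) + 9 π bond(s) = 11.)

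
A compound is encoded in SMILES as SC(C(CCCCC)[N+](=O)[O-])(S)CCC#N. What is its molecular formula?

C10H18N2O2S2

Heavy atoms from the SMILES: 10 C, 2 N, 2 O, 2 S.
Implicit hydrogens by atom environment:
  6 × C: 2 H each → 12
  2 × C: no H
  2 × S: 1 H each → 2
  1 × C: 3 H
  1 × C: 1 H
  1 × N: no H
  1 × N (charge +1): no H
  1 × O: no H
  1 × O (charge -1): no H
  Total hydrogens = 18.
Molecular formula: C10H18N2O2S2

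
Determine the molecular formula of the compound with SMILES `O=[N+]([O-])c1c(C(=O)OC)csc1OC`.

C7H7NO5S

Heavy atoms from the SMILES: 7 C, 1 N, 5 O, 1 S.
Implicit hydrogens by atom environment:
  4 × O: no H
  3 × C (aromatic): no H
  2 × C: 3 H each → 6
  1 × C (aromatic): 1 H
  1 × C: no H
  1 × N (charge +1): no H
  1 × O (charge -1): no H
  1 × S (aromatic): no H
  Total hydrogens = 7.
Molecular formula: C7H7NO5S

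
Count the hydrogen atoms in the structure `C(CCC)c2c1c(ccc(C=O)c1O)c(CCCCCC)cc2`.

28

Hydrogens are implicit in SMILES; fill each atom to its normal valence:
  8 × C: 2 H each → 16
  6 × C (aromatic): no H
  4 × C (aromatic): 1 H each → 4
  2 × C: 3 H each → 6
  1 × C: 1 H
  1 × O: 1 H
  1 × O: no H
  Total hydrogens = 28.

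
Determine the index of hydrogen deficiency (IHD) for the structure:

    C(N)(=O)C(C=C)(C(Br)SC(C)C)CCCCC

Molecular formula from the SMILES: C13H24BrNOS.
DoU = (2C + 2 + N − H − X)/2 = (2·13 + 2 + 1 − 24 − 1)/2 = 4/2 = 2.
(Structurally: 0 ring(s) + 2 π bond(s) = 2.)

2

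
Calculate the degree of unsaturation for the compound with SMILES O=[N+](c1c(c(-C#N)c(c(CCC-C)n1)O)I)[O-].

7

Molecular formula from the SMILES: C10H10IN3O3.
DoU = (2C + 2 + N − H − X)/2 = (2·10 + 2 + 3 − 10 − 1)/2 = 14/2 = 7.
(Structurally: 1 ring(s) + 6 π bond(s) = 7.)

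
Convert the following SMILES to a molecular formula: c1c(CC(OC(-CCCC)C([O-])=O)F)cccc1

C14H18FO3-

Heavy atoms from the SMILES: 14 C, 1 F, 3 O.
Implicit hydrogens by atom environment:
  5 × C (aromatic): 1 H each → 5
  4 × C: 2 H each → 8
  2 × C: 1 H each → 2
  2 × O: no H
  1 × C: 3 H
  1 × C: no H
  1 × C (aromatic): no H
  1 × F: no H
  1 × O (charge -1): no H
  Total hydrogens = 18.
Net charge -1.
Molecular formula: C14H18FO3-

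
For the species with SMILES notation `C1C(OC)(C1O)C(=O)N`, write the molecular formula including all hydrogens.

C5H9NO3

Heavy atoms from the SMILES: 5 C, 1 N, 3 O.
Implicit hydrogens by atom environment:
  2 × C: no H
  2 × O: no H
  1 × C: 3 H
  1 × C: 2 H
  1 × C: 1 H
  1 × N: 2 H
  1 × O: 1 H
  Total hydrogens = 9.
Molecular formula: C5H9NO3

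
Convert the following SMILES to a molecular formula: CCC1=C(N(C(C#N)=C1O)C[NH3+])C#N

Heavy atoms from the SMILES: 9 C, 4 N, 1 O.
Implicit hydrogens by atom environment:
  4 × C (aromatic): no H
  2 × C: 2 H each → 4
  2 × C: no H
  2 × N: no H
  1 × C: 3 H
  1 × N (charge +1): 3 H
  1 × N (aromatic): no H
  1 × O: 1 H
  Total hydrogens = 11.
Net charge +1.
Molecular formula: C9H11N4O+

C9H11N4O+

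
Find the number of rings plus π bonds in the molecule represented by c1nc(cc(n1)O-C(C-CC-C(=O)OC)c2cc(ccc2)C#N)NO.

Molecular formula from the SMILES: C17H18N4O4.
DoU = (2C + 2 + N − H − X)/2 = (2·17 + 2 + 4 − 18 − 0)/2 = 22/2 = 11.
(Structurally: 2 ring(s) + 9 π bond(s) = 11.)

11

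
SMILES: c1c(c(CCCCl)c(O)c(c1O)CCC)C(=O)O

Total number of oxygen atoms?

The symbol for oxygen appears 4 times in the SMILES.

4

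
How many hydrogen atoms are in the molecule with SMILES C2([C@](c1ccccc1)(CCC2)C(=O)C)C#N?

Hydrogens are implicit in SMILES; fill each atom to its normal valence:
  5 × C (aromatic): 1 H each → 5
  3 × C: 2 H each → 6
  3 × C: no H
  1 × C: 3 H
  1 × C: 1 H
  1 × C (aromatic): no H
  1 × N: no H
  1 × O: no H
  Total hydrogens = 15.

15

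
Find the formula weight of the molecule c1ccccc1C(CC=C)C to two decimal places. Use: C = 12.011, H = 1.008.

146.23

Molecular formula: C11H14.
M = 11×12.011 + 14×1.008 = 146.23 g/mol.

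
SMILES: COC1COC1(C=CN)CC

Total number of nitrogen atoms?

1

The symbol for nitrogen appears 1 time in the SMILES.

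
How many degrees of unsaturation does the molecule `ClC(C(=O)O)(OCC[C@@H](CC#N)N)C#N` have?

Molecular formula from the SMILES: C8H10ClN3O3.
DoU = (2C + 2 + N − H − X)/2 = (2·8 + 2 + 3 − 10 − 1)/2 = 10/2 = 5.
(Structurally: 0 ring(s) + 5 π bond(s) = 5.)

5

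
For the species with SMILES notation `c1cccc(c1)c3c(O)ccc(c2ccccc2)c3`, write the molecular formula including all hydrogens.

C18H14O

Heavy atoms from the SMILES: 18 C, 1 O.
Implicit hydrogens by atom environment:
  13 × C (aromatic): 1 H each → 13
  5 × C (aromatic): no H
  1 × O: 1 H
  Total hydrogens = 14.
Molecular formula: C18H14O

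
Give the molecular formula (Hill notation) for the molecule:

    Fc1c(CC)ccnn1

C6H7FN2

Heavy atoms from the SMILES: 6 C, 1 F, 2 N.
Implicit hydrogens by atom environment:
  2 × C (aromatic): 1 H each → 2
  2 × C (aromatic): no H
  2 × N (aromatic): no H
  1 × C: 3 H
  1 × C: 2 H
  1 × F: no H
  Total hydrogens = 7.
Molecular formula: C6H7FN2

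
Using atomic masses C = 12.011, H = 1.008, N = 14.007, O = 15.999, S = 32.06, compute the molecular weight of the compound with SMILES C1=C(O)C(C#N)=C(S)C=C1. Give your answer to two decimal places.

151.18

Molecular formula: C7H5NOS.
M = 7×12.011 + 5×1.008 + 1×14.007 + 1×15.999 + 1×32.06 = 151.18 g/mol.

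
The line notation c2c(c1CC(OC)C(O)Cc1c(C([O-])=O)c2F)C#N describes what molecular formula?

Heavy atoms from the SMILES: 13 C, 1 F, 1 N, 4 O.
Implicit hydrogens by atom environment:
  5 × C (aromatic): no H
  2 × C: 2 H each → 4
  2 × C: 1 H each → 2
  2 × C: no H
  2 × O: no H
  1 × C: 3 H
  1 × C (aromatic): 1 H
  1 × F: no H
  1 × N: no H
  1 × O: 1 H
  1 × O (charge -1): no H
  Total hydrogens = 11.
Net charge -1.
Molecular formula: C13H11FNO4-

C13H11FNO4-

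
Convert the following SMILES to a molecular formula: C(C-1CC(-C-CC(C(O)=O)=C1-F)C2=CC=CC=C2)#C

C16H15FO2

Heavy atoms from the SMILES: 16 C, 1 F, 2 O.
Implicit hydrogens by atom environment:
  5 × C (aromatic): 1 H each → 5
  4 × C: no H
  3 × C: 2 H each → 6
  3 × C: 1 H each → 3
  1 × C (aromatic): no H
  1 × F: no H
  1 × O: 1 H
  1 × O: no H
  Total hydrogens = 15.
Molecular formula: C16H15FO2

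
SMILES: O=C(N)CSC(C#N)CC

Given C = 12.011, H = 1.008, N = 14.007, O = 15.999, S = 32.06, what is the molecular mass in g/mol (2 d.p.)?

Molecular formula: C6H10N2OS.
M = 6×12.011 + 10×1.008 + 2×14.007 + 1×15.999 + 1×32.06 = 158.22 g/mol.

158.22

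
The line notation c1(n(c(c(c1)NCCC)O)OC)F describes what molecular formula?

C8H13FN2O2

Heavy atoms from the SMILES: 8 C, 1 F, 2 N, 2 O.
Implicit hydrogens by atom environment:
  3 × C (aromatic): no H
  2 × C: 3 H each → 6
  2 × C: 2 H each → 4
  1 × C (aromatic): 1 H
  1 × F: no H
  1 × N: 1 H
  1 × N (aromatic): no H
  1 × O: 1 H
  1 × O: no H
  Total hydrogens = 13.
Molecular formula: C8H13FN2O2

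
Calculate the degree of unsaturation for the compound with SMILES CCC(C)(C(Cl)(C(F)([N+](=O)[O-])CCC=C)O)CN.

Molecular formula from the SMILES: C11H20ClFN2O3.
DoU = (2C + 2 + N − H − X)/2 = (2·11 + 2 + 2 − 20 − 2)/2 = 4/2 = 2.
(Structurally: 0 ring(s) + 2 π bond(s) = 2.)

2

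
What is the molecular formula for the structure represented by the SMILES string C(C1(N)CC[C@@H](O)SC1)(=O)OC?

C7H13NO3S

Heavy atoms from the SMILES: 7 C, 1 N, 3 O, 1 S.
Implicit hydrogens by atom environment:
  3 × C: 2 H each → 6
  2 × C: no H
  2 × O: no H
  1 × C: 3 H
  1 × C: 1 H
  1 × N: 2 H
  1 × O: 1 H
  1 × S: no H
  Total hydrogens = 13.
Molecular formula: C7H13NO3S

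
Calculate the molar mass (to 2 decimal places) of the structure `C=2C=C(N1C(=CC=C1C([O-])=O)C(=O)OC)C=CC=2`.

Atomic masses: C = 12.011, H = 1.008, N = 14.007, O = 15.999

244.23

Molecular formula: C13H10NO4-.
M = 13×12.011 + 10×1.008 + 1×14.007 + 4×15.999 = 244.23 g/mol.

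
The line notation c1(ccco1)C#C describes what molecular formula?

Heavy atoms from the SMILES: 6 C, 1 O.
Implicit hydrogens by atom environment:
  3 × C (aromatic): 1 H each → 3
  1 × C: 1 H
  1 × C (aromatic): no H
  1 × C: no H
  1 × O (aromatic): no H
  Total hydrogens = 4.
Molecular formula: C6H4O

C6H4O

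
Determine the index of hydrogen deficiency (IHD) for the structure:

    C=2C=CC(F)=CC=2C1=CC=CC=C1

Molecular formula from the SMILES: C12H9F.
DoU = (2C + 2 + N − H − X)/2 = (2·12 + 2 + 0 − 9 − 1)/2 = 16/2 = 8.
(Structurally: 2 ring(s) + 6 π bond(s) = 8.)

8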